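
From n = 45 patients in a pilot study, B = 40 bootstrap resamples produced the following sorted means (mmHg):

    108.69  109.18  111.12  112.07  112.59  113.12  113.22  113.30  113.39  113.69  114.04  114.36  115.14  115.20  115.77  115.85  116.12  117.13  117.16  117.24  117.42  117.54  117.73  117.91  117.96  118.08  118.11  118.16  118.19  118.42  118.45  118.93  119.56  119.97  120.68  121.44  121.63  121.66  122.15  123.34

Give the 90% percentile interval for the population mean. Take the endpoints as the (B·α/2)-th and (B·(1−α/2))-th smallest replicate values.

α = 0.10; lower rank = 40 × 0.050 = 2; upper rank = 40 × 0.950 = 38.
The 2nd smallest replicate is 109.18; the 38th is 121.66.

(109.18, 121.66)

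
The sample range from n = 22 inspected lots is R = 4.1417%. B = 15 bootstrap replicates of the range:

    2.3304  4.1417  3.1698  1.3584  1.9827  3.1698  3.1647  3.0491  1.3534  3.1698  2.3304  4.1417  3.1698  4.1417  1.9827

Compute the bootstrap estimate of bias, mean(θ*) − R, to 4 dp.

mean(θ*) = (2.3304 + 4.1417 + 3.1698 + 1.3584 + 1.9827 + 3.1698 + 3.1647 + 3.0491 + 1.3534 + 3.1698 + 2.3304 + 4.1417 + 3.1698 + 4.1417 + 1.9827) / 15 = 2.84374
bias = 2.84374 − 4.1417

bias = −1.2980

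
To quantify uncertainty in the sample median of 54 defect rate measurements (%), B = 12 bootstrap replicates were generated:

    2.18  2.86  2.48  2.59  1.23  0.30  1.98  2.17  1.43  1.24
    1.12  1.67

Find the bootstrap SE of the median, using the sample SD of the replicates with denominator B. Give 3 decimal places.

SE* = 0.708

Bootstrap SE is the standard deviation of the 12 replicate medians.
Mean of replicates: (2.18 + 2.86 + 2.48 + 2.59 + 1.23 + 0.30 + 1.98 + 2.17 + 1.43 + 1.24 + 1.12 + 1.67) / 12 = 21.2500 / 12 = 1.7708
Sum of squared deviations: (+0.4092)² + (+1.0892)² + (+0.7092)² + (+0.8192)² + (−0.5408)² + (−1.4708)² + (+0.2092)² + (+0.3992)² + (−0.3408)² + (−0.5308)² + (−0.6508)² + (−0.1008)² = 6.0183
Variance = 6.0183 / 12 = 0.5015
SE* = √0.5015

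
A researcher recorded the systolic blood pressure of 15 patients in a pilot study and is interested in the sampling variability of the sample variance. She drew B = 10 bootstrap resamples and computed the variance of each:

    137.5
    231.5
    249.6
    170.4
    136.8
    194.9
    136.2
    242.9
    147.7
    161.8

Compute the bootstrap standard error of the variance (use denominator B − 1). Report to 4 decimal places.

Bootstrap SE is the standard deviation of the 10 replicate variances.
Mean of replicates: (137.5 + 231.5 + 249.6 + 170.4 + 136.8 + 194.9 + 136.2 + 242.9 + 147.7 + 161.8) / 10 = 1809.30000 / 10 = 180.93000
Sum of squared deviations: (−43.43000)² + (+50.57000)² + (+68.67000)² + (−10.53000)² + (−44.13000)² + (+13.97000)² + (−44.73000)² + (+61.97000)² + (−33.23000)² + (−19.13000)² = 18723.80100
Variance = 18723.80100 / 9 = 2080.42233
SE* = √2080.42233

SE* = 45.6116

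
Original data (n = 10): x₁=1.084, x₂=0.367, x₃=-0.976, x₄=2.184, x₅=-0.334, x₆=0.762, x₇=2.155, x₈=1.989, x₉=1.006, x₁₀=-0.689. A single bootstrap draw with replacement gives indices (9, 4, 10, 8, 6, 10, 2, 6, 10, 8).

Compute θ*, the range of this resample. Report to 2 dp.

Resample values: 1.006, 2.184, -0.689, 1.989, 0.762, -0.689, 0.367, 0.762, -0.689, 1.989.
Range = 2.184 − -0.689 = 2.87

θ* = 2.87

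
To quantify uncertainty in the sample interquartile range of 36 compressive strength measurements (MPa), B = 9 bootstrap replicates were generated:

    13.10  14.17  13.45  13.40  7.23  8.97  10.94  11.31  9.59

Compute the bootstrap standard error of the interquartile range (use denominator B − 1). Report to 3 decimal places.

SE* = 2.386

Bootstrap SE is the standard deviation of the 9 replicate interquartile ranges.
Mean of replicates: (13.10 + 14.17 + 13.45 + 13.40 + 7.23 + 8.97 + 10.94 + 11.31 + 9.59) / 9 = 102.1600 / 9 = 11.3511
Sum of squared deviations: (+1.7489)² + (+2.8189)² + (+2.0989)² + (+2.0489)² + (−4.1211)² + (−2.3811)² + (−0.4111)² + (−0.0411)² + (−1.7611)² = 45.5335
Variance = 45.5335 / 8 = 5.6917
SE* = √5.6917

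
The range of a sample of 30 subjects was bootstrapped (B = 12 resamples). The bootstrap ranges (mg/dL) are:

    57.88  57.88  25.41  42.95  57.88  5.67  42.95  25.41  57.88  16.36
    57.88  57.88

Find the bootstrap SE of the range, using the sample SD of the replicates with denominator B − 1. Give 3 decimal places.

SE* = 19.170

Bootstrap SE is the standard deviation of the 12 replicate ranges.
Mean of replicates: (57.88 + 57.88 + 25.41 + 42.95 + 57.88 + 5.67 + 42.95 + 25.41 + 57.88 + 16.36 + 57.88 + 57.88) / 12 = 506.0300 / 12 = 42.1692
Sum of squared deviations: (+15.7108)² + (+15.7108)² + (−16.7592)² + (+0.7808)² + (+15.7108)² + (−36.4992)² + (+0.7808)² + (−16.7592)² + (+15.7108)² + (−25.8092)² + (+15.7108)² + (+15.7108)² = 4042.2427
Variance = 4042.2427 / 11 = 367.4766
SE* = √367.4766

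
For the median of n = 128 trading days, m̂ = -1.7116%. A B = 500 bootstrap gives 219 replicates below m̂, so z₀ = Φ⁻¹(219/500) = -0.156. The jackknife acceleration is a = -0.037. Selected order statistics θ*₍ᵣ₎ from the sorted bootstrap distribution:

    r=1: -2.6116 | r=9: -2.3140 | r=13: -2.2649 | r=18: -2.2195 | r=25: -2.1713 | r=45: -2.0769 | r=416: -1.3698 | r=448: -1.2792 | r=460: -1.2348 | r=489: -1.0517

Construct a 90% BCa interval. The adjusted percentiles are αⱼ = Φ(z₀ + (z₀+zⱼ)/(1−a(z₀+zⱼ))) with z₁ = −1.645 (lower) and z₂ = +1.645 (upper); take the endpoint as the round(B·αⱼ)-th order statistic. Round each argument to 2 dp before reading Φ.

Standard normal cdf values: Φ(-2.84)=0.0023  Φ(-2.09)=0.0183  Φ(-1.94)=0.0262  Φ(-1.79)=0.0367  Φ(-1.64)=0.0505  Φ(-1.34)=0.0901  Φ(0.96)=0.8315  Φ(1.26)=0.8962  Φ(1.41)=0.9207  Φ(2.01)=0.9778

Lower: z₀ + z₁ = -0.156 + (-1.645) = -1.801; 1 − a(z₀+z₁) = 1 − (-0.037)(-1.801) = 0.9334; argument = -0.156 + (-1.801)/0.9334 = -2.0856 → -2.09.
α₁ = Φ(-2.09) = 0.0183; rank = round(500 × 0.0183) = 9; θ*₍9₎ = -2.3140.
Upper: z₀ + z₂ = 1.489; 1 − a(z₀+z₂) = 1.0551; argument = 1.2553 → 1.26; α₂ = 0.8962; rank = 448; θ*₍448₎ = -1.2792.

(-2.3140, -1.2792)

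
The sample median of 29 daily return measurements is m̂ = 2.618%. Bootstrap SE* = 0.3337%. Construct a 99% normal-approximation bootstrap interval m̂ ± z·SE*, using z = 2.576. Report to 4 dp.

(1.7584, 3.4776)

Margin = 2.576 × 0.3337 = 0.85961
Interval: 2.618 ± 0.85961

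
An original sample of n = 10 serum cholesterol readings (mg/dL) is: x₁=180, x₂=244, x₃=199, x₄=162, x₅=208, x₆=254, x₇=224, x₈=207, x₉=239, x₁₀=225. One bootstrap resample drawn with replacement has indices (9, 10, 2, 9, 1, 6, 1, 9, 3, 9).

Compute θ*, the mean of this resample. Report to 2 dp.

Resample values: 239, 225, 244, 239, 180, 254, 180, 239, 199, 239.
Mean = (239 + 225 + 244 + 239 + 180 + 254 + 180 + 239 + 199 + 239) / 10 = 2238.0 / 10 = 223.80

θ* = 223.80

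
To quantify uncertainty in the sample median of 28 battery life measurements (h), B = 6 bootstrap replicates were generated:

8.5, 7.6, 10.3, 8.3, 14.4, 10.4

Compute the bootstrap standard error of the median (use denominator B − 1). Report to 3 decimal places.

SE* = 2.469

Bootstrap SE is the standard deviation of the 6 replicate medians.
Mean of replicates: (8.5 + 7.6 + 10.3 + 8.3 + 14.4 + 10.4) / 6 = 59.5000 / 6 = 9.9167
Sum of squared deviations: (−1.4167)² + (−2.3167)² + (+0.3833)² + (−1.6167)² + (+4.4833)² + (+0.4833)² = 30.4683
Variance = 30.4683 / 5 = 6.0937
SE* = √6.0937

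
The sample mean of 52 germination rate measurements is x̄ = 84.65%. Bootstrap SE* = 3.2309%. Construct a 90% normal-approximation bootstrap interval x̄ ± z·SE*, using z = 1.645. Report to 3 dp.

(79.335, 89.965)

Margin = 1.645 × 3.2309 = 5.3148
Interval: 84.65 ± 5.3148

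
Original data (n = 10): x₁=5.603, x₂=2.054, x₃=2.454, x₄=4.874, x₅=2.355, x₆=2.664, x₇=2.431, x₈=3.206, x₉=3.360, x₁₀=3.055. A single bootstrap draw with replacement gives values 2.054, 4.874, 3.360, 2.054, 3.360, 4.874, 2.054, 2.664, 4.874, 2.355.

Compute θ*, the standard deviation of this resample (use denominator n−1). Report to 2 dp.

Mean = 3.2523; sum of squared deviations = 13.3719
s² = 13.3719 / 9 = 1.4858
s = √1.4858 = 1.22

θ* = 1.22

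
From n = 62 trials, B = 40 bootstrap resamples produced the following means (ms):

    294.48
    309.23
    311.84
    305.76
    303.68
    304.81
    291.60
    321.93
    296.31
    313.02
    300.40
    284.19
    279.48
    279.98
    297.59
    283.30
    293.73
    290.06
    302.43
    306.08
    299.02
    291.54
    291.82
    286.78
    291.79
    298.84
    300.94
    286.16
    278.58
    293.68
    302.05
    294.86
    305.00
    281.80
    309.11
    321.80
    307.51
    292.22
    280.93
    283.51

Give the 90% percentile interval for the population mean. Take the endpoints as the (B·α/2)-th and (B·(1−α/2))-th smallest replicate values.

(279.48, 313.02)

Sorted replicates: 278.58, 279.48, 279.98, 280.93, 281.80, 283.30, 283.51, 284.19, 286.16, 286.78, 290.06, 291.54, 291.60, 291.79, 291.82, 292.22, 293.68, 293.73, 294.48, 294.86, 296.31, 297.59, 298.84, 299.02, 300.40, 300.94, 302.05, 302.43, 303.68, 304.81, 305.00, 305.76, 306.08, 307.51, 309.11, 309.23, 311.84, 313.02, 321.80, 321.93
α = 0.10; lower rank = 40 × 0.050 = 2; upper rank = 40 × 0.950 = 38.
The 2nd smallest replicate is 279.48; the 38th is 313.02.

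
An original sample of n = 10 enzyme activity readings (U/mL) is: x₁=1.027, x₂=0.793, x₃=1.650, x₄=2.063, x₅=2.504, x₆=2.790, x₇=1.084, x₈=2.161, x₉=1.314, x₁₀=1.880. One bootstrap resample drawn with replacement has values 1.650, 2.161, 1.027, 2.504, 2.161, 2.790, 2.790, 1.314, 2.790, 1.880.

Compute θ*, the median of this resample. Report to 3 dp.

Sorted: 1.027, 1.314, 1.650, 1.880, 2.161, 2.161, 2.504, 2.790, 2.790, 2.790
Median = average of the two middle values = 2.161

θ* = 2.161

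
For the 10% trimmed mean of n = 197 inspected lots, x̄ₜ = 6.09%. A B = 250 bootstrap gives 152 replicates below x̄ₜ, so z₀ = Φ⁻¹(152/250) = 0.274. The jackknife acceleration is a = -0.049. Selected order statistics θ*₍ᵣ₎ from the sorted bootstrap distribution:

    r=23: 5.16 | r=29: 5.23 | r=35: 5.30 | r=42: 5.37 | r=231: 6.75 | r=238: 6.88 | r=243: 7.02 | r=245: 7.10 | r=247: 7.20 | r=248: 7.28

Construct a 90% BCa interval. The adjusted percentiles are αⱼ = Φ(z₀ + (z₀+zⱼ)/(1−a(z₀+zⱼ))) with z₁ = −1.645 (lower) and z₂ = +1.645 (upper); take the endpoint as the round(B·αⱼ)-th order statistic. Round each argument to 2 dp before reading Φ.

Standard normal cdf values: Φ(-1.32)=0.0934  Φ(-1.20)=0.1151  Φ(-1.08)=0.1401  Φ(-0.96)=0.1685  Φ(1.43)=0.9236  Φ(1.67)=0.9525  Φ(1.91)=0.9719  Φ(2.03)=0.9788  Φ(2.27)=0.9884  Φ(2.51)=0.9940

(5.23, 7.10)

Lower: z₀ + z₁ = 0.274 + (-1.645) = -1.371; 1 − a(z₀+z₁) = 1 − (-0.049)(-1.371) = 0.9328; argument = 0.274 + (-1.371)/0.9328 = -1.1957 → -1.20.
α₁ = Φ(-1.20) = 0.1151; rank = round(250 × 0.1151) = 29; θ*₍29₎ = 5.23.
Upper: z₀ + z₂ = 1.919; 1 − a(z₀+z₂) = 1.0940; argument = 2.0281 → 2.03; α₂ = 0.9788; rank = 245; θ*₍245₎ = 7.10.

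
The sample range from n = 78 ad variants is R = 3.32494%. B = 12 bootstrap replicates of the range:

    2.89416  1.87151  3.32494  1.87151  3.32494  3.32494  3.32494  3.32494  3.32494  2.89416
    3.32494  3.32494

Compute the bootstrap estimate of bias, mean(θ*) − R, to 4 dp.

bias = −0.3140

mean(θ*) = (2.89416 + 1.87151 + 3.32494 + 1.87151 + 3.32494 + 3.32494 + 3.32494 + 3.32494 + 3.32494 + 2.89416 + 3.32494 + 3.32494) / 12 = 3.01090
bias = 3.01090 − 3.32494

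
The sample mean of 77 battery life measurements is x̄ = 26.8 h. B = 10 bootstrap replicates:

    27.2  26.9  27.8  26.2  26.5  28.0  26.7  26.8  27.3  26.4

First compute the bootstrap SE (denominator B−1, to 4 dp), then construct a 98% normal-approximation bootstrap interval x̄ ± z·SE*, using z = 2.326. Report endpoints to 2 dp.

(25.42, 28.18)

Mean of replicates = 26.9800; sum of squared deviations = 3.1560; SE* = √(3.1560/9) = 0.5922
Margin = 2.326 × 0.5922 = 1.377
Interval: 26.8 ± 1.377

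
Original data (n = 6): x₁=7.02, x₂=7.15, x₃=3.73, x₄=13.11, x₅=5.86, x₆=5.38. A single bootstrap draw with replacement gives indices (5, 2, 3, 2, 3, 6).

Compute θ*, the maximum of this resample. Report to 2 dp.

Resample values: 5.86, 7.15, 3.73, 7.15, 3.73, 5.38.
Maximum = 7.15

θ* = 7.15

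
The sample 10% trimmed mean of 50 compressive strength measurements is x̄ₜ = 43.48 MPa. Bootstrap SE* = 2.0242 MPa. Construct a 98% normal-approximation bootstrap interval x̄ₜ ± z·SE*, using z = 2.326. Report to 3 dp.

Margin = 2.326 × 2.0242 = 4.7083
Interval: 43.48 ± 4.7083

(38.772, 48.188)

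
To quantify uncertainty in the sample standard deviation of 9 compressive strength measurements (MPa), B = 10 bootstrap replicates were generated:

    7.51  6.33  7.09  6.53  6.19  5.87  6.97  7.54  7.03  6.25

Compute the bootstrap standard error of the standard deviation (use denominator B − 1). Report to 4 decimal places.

SE* = 0.5777

Bootstrap SE is the standard deviation of the 10 replicate standard deviations.
Mean of replicates: (7.51 + 6.33 + 7.09 + 6.53 + 6.19 + 5.87 + 6.97 + 7.54 + 7.03 + 6.25) / 10 = 67.31000 / 10 = 6.73100
Sum of squared deviations: (+0.77900)² + (−0.40100)² + (+0.35900)² + (−0.20100)² + (−0.54100)² + (−0.86100)² + (+0.23900)² + (+0.80900)² + (+0.29900)² + (−0.48100)² = 3.00329
Variance = 3.00329 / 9 = 0.33370
SE* = √0.33370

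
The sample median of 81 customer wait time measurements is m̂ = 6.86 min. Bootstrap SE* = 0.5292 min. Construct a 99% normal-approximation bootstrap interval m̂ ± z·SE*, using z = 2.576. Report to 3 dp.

Margin = 2.576 × 0.5292 = 1.3632
Interval: 6.86 ± 1.3632

(5.497, 8.223)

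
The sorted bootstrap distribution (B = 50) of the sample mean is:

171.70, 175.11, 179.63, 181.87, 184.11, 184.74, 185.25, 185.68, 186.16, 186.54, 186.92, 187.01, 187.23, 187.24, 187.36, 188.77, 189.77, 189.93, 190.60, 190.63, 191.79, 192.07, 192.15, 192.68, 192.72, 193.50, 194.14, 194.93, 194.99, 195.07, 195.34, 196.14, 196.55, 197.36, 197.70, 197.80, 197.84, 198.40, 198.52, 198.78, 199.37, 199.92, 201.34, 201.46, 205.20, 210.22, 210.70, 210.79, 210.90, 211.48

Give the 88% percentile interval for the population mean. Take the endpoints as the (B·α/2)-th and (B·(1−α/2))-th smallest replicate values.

α = 0.12; lower rank = 50 × 0.060 = 3; upper rank = 50 × 0.940 = 47.
The 3rd smallest replicate is 179.63; the 47th is 210.70.

(179.63, 210.70)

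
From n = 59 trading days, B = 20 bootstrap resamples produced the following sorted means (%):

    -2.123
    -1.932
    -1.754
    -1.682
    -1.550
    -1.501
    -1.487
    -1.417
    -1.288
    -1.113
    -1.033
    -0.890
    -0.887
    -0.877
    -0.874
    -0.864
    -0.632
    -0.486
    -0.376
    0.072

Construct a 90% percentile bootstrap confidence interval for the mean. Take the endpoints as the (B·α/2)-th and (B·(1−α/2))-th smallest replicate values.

(-2.123, -0.376)

α = 0.10; lower rank = 20 × 0.050 = 1; upper rank = 20 × 0.950 = 19.
The 1st smallest replicate is -2.123; the 19th is -0.376.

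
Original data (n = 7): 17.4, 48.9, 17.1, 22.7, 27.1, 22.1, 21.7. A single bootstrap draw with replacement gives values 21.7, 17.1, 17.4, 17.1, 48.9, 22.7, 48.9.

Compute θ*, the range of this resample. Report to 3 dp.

θ* = 31.800

Range = 48.9 − 17.1 = 31.800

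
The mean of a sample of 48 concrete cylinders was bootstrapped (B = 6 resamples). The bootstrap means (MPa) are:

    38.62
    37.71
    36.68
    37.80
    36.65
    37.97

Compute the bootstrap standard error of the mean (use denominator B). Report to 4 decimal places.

Bootstrap SE is the standard deviation of the 6 replicate means.
Mean of replicates: (38.62 + 37.71 + 36.68 + 37.80 + 36.65 + 37.97) / 6 = 225.43000 / 6 = 37.57167
Sum of squared deviations: (+1.04833)² + (+0.13833)² + (−0.89167)² + (+0.22833)² + (−0.92167)² + (+0.39833)² = 2.97348
Variance = 2.97348 / 6 = 0.49558
SE* = √0.49558

SE* = 0.7040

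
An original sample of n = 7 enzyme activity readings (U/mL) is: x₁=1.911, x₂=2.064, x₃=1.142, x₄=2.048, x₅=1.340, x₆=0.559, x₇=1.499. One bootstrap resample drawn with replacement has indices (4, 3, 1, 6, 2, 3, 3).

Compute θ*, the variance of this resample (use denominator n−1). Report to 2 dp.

θ* = 0.34

Resample values: 2.048, 1.142, 1.911, 0.559, 2.064, 1.142, 1.142.
Mean = 1.4297; sum of squared deviations = 2.0227
s² = 2.0227 / 6 = 0.3371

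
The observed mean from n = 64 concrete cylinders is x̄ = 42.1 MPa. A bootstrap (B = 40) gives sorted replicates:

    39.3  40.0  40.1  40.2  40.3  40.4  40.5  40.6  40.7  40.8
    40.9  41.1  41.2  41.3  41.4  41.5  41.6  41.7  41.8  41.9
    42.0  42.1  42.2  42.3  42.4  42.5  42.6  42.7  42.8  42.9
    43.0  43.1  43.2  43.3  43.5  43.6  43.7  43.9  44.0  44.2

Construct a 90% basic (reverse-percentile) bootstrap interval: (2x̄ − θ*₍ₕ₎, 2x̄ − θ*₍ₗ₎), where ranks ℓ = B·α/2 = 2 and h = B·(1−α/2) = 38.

(40.3, 44.2)

Percentile endpoints at ranks 2 and 38: θ*₍2₎ = 40.0, θ*₍38₎ = 43.9.
Basic interval reflects these around x̄:
  lower = 2 × 42.1 − 43.9 = 40.3
  upper = 2 × 42.1 − 40.0 = 44.2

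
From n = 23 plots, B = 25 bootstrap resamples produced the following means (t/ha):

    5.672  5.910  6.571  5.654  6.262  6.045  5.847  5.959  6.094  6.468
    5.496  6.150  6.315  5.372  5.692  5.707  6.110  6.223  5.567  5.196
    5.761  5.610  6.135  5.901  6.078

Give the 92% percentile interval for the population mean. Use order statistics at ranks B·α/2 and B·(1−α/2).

(5.196, 6.468)

Sorted replicates: 5.196, 5.372, 5.496, 5.567, 5.610, 5.654, 5.672, 5.692, 5.707, 5.761, 5.847, 5.901, 5.910, 5.959, 6.045, 6.078, 6.094, 6.110, 6.135, 6.150, 6.223, 6.262, 6.315, 6.468, 6.571
α = 0.08; lower rank = 25 × 0.040 = 1; upper rank = 25 × 0.960 = 24.
The 1st smallest replicate is 5.196; the 24th is 6.468.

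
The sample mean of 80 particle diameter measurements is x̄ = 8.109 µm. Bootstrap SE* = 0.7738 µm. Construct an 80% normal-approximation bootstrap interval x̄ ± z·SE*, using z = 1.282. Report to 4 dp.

Margin = 1.282 × 0.7738 = 0.99201
Interval: 8.109 ± 0.99201

(7.1170, 9.1010)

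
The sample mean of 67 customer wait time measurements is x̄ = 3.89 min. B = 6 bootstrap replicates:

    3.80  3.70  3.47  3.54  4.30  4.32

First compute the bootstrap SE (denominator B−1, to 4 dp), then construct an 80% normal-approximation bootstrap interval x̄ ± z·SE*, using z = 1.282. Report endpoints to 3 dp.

Mean of replicates = 3.8550; sum of squared deviations = 0.6887; SE* = √(0.6887/5) = 0.3711
Margin = 1.282 × 0.3711 = 0.4758
Interval: 3.89 ± 0.4758

(3.414, 4.366)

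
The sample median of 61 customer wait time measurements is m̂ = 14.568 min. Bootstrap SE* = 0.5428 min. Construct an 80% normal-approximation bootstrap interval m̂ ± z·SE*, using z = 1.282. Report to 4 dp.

(13.8721, 15.2639)

Margin = 1.282 × 0.5428 = 0.69587
Interval: 14.568 ± 0.69587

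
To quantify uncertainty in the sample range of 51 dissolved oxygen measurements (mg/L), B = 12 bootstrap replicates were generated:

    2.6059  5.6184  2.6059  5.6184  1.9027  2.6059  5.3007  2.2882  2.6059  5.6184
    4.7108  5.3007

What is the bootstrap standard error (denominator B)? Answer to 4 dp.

Bootstrap SE is the standard deviation of the 12 replicate ranges.
Mean of replicates: (2.6059 + 5.6184 + 2.6059 + 5.6184 + 1.9027 + 2.6059 + 5.3007 + 2.2882 + 2.6059 + 5.6184 + 4.7108 + 5.3007) / 12 = 46.78190 / 12 = 3.89849
Sum of squared deviations: (−1.29259)² + (+1.71991)² + (−1.29259)² + (+1.71991)² + (−1.99579)² + (−1.29259)² + (+1.40221)² + (−1.61029)² + (−1.29259)² + (+1.71991)² + (+0.81231)² + (+1.40221)² = 26.72587
Variance = 26.72587 / 12 = 2.22716
SE* = √2.22716

SE* = 1.4924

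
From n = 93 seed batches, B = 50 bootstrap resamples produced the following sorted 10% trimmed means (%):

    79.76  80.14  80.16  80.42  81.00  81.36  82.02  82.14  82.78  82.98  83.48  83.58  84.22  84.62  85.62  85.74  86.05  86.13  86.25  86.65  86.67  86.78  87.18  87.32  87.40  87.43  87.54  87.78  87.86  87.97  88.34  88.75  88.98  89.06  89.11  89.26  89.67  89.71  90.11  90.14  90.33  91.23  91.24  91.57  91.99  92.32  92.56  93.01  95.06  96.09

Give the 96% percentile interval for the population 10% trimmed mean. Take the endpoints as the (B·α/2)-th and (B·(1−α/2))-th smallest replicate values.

(79.76, 95.06)

α = 0.04; lower rank = 50 × 0.020 = 1; upper rank = 50 × 0.980 = 49.
The 1st smallest replicate is 79.76; the 49th is 95.06.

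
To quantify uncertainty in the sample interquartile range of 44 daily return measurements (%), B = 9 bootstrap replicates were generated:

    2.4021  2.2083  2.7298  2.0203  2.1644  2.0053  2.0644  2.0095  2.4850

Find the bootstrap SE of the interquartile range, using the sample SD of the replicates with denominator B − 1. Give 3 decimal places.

SE* = 0.255

Bootstrap SE is the standard deviation of the 9 replicate interquartile ranges.
Mean of replicates: (2.4021 + 2.2083 + 2.7298 + 2.0203 + 2.1644 + 2.0053 + 2.0644 + 2.0095 + 2.4850) / 9 = 20.08910 / 9 = 2.23212
Sum of squared deviations: (+0.16998)² + (−0.02382)² + (+0.49768)² + (−0.21182)² + (−0.06772)² + (−0.22682)² + (−0.16772)² + (−0.22262)² + (+0.25288)² = 0.51968
Variance = 0.51968 / 8 = 0.06496
SE* = √0.06496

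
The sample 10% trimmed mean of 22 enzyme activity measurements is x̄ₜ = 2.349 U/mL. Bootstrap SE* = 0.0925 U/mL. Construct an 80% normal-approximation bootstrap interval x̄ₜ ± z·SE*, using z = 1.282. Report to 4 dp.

(2.2304, 2.4676)

Margin = 1.282 × 0.0925 = 0.11858
Interval: 2.349 ± 0.11858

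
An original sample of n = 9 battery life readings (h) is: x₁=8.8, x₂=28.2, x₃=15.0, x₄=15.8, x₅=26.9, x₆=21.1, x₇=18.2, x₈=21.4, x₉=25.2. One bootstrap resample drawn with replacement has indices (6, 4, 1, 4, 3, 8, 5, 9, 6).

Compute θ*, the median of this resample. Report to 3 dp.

Resample values: 21.1, 15.8, 8.8, 15.8, 15.0, 21.4, 26.9, 25.2, 21.1.
Sorted: 8.8, 15.0, 15.8, 15.8, 21.1, 21.1, 21.4, 25.2, 26.9
Median = middle value = 21.100

θ* = 21.100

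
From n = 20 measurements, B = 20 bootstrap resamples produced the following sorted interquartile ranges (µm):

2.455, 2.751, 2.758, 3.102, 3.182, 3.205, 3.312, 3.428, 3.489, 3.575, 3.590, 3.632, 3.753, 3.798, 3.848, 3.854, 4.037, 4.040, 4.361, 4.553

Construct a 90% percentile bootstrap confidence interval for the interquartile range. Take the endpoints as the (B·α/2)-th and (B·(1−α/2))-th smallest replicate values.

(2.455, 4.361)

α = 0.10; lower rank = 20 × 0.050 = 1; upper rank = 20 × 0.950 = 19.
The 1st smallest replicate is 2.455; the 19th is 4.361.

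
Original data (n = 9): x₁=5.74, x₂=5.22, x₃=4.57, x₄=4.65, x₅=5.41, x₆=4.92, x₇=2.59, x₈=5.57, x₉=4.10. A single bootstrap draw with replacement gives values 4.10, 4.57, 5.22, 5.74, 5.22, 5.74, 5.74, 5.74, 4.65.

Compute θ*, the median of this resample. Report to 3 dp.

θ* = 5.220

Sorted: 4.10, 4.57, 4.65, 5.22, 5.22, 5.74, 5.74, 5.74, 5.74
Median = middle value = 5.220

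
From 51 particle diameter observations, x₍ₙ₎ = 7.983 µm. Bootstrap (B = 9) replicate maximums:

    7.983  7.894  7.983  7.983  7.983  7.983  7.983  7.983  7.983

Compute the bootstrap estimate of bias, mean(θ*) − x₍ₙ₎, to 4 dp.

mean(θ*) = (7.983 + 7.894 + 7.983 + 7.983 + 7.983 + 7.983 + 7.983 + 7.983 + 7.983) / 9 = 7.97311
bias = 7.97311 − 7.983

bias = −0.0099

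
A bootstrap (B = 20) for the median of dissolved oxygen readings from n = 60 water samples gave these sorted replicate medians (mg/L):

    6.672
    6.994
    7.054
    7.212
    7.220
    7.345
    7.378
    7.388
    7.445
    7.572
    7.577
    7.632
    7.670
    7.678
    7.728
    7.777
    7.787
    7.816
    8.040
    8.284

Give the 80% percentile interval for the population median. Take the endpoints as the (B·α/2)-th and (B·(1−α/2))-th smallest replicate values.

α = 0.20; lower rank = 20 × 0.100 = 2; upper rank = 20 × 0.900 = 18.
The 2nd smallest replicate is 6.994; the 18th is 7.816.

(6.994, 7.816)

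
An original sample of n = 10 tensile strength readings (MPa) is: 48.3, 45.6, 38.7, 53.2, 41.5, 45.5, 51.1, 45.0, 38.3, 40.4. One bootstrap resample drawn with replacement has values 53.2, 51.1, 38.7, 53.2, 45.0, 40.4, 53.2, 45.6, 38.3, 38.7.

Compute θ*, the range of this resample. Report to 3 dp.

θ* = 14.900

Range = 53.2 − 38.3 = 14.900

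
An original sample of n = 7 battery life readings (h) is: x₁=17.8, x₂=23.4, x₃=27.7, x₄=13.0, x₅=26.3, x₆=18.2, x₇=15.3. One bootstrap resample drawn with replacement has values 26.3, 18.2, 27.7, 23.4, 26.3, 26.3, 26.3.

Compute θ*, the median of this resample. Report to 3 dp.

Sorted: 18.2, 23.4, 26.3, 26.3, 26.3, 26.3, 27.7
Median = middle value = 26.300

θ* = 26.300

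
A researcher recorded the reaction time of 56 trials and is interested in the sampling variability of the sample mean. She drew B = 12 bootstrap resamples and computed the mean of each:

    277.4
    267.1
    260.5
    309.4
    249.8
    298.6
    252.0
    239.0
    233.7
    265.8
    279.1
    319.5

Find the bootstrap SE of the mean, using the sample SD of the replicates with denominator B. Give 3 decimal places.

Bootstrap SE is the standard deviation of the 12 replicate means.
Mean of replicates: (277.4 + 267.1 + 260.5 + 309.4 + 249.8 + 298.6 + 252.0 + 239.0 + 233.7 + 265.8 + 279.1 + 319.5) / 12 = 3251.9000 / 12 = 270.9917
Sum of squared deviations: (+6.4083)² + (−3.8917)² + (−10.4917)² + (+38.4083)² + (−21.1917)² + (+27.6083)² + (−18.9917)² + (−31.9917)² + (−37.2917)² + (−5.1917)² + (+8.1083)² + (+48.5083)² = 8073.3692
Variance = 8073.3692 / 12 = 672.7808
SE* = √672.7808

SE* = 25.938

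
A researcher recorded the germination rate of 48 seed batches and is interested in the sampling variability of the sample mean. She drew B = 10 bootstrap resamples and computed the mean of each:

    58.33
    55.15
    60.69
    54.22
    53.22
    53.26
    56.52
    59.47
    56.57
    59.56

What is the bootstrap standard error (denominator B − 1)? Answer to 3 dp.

SE* = 2.728

Bootstrap SE is the standard deviation of the 10 replicate means.
Mean of replicates: (58.33 + 55.15 + 60.69 + 54.22 + 53.22 + 53.26 + 56.52 + 59.47 + 56.57 + 59.56) / 10 = 566.9900 / 10 = 56.6990
Sum of squared deviations: (+1.6310)² + (−1.5490)² + (+3.9910)² + (−2.4790)² + (−3.4790)² + (−3.4390)² + (−0.1790)² + (+2.7710)² + (−0.1290)² + (+2.8610)² = 66.9757
Variance = 66.9757 / 9 = 7.4417
SE* = √7.4417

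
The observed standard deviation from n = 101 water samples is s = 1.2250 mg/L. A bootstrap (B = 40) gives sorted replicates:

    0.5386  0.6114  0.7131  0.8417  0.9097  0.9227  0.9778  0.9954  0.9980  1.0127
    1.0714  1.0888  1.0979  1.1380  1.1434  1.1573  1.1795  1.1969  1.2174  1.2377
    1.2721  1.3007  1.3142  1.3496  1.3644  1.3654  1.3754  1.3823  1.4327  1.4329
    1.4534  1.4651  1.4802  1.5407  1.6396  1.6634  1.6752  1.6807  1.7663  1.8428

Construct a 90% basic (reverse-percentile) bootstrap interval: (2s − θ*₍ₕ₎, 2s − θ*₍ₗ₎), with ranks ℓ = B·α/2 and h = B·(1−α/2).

(0.7693, 1.8386)

Percentile endpoints at ranks 2 and 38: θ*₍2₎ = 0.6114, θ*₍38₎ = 1.6807.
Basic interval reflects these around s:
  lower = 2 × 1.2250 − 1.6807 = 0.7693
  upper = 2 × 1.2250 − 0.6114 = 1.8386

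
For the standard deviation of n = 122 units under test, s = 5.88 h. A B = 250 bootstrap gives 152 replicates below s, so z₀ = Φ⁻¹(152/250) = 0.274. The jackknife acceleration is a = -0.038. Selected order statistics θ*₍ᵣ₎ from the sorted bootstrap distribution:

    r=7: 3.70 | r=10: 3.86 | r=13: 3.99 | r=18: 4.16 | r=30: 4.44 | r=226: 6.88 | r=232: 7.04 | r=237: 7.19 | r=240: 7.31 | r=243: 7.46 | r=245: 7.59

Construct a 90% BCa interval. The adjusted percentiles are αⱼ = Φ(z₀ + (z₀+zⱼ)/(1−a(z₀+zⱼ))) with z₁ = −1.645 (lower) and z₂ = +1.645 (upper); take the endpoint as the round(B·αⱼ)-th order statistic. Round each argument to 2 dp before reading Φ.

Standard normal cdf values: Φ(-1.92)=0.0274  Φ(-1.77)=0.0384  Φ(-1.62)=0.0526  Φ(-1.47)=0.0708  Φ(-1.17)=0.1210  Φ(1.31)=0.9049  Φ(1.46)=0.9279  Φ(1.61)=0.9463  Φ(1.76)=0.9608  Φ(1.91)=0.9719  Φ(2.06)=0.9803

Lower: z₀ + z₁ = 0.274 + (-1.645) = -1.371; 1 − a(z₀+z₁) = 1 − (-0.038)(-1.371) = 0.9479; argument = 0.274 + (-1.371)/0.9479 = -1.1724 → -1.17.
α₁ = Φ(-1.17) = 0.1210; rank = round(250 × 0.1210) = 30; θ*₍30₎ = 4.44.
Upper: z₀ + z₂ = 1.919; 1 − a(z₀+z₂) = 1.0729; argument = 2.0626 → 2.06; α₂ = 0.9803; rank = 245; θ*₍245₎ = 7.59.

(4.44, 7.59)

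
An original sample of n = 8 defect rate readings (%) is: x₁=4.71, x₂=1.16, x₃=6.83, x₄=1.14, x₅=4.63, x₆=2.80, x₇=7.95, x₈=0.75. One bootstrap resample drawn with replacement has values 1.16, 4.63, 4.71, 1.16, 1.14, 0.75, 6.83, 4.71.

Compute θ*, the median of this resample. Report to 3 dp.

θ* = 2.895

Sorted: 0.75, 1.14, 1.16, 1.16, 4.63, 4.71, 4.71, 6.83
Median = average of the two middle values = 2.895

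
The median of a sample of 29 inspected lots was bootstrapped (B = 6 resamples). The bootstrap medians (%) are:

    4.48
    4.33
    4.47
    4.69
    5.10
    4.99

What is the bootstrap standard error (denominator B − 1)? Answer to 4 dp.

SE* = 0.3096

Bootstrap SE is the standard deviation of the 6 replicate medians.
Mean of replicates: (4.48 + 4.33 + 4.47 + 4.69 + 5.10 + 4.99) / 6 = 28.06000 / 6 = 4.67667
Sum of squared deviations: (−0.19667)² + (−0.34667)² + (−0.20667)² + (+0.01333)² + (+0.42333)² + (+0.31333)² = 0.47913
Variance = 0.47913 / 5 = 0.09583
SE* = √0.09583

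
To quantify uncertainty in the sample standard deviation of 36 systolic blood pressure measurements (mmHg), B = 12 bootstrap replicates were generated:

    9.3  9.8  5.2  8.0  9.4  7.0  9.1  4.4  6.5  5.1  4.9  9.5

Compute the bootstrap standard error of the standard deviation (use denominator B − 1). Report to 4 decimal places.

SE* = 2.0747

Bootstrap SE is the standard deviation of the 12 replicate standard deviations.
Mean of replicates: (9.3 + 9.8 + 5.2 + 8.0 + 9.4 + 7.0 + 9.1 + 4.4 + 6.5 + 5.1 + 4.9 + 9.5) / 12 = 88.20000 / 12 = 7.35000
Sum of squared deviations: (+1.95000)² + (+2.45000)² + (−2.15000)² + (+0.65000)² + (+2.05000)² + (−0.35000)² + (+1.75000)² + (−2.95000)² + (−0.85000)² + (−2.25000)² + (−2.45000)² + (+2.15000)² = 47.35000
Variance = 47.35000 / 11 = 4.30455
SE* = √4.30455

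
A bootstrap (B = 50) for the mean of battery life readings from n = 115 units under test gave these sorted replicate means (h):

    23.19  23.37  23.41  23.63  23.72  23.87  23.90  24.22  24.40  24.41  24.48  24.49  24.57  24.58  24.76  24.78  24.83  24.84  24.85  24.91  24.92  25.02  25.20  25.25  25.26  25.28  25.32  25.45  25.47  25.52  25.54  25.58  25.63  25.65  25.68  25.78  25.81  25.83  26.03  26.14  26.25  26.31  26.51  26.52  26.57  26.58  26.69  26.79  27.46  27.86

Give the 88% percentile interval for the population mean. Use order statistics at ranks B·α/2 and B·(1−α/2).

(23.41, 26.69)

α = 0.12; lower rank = 50 × 0.060 = 3; upper rank = 50 × 0.940 = 47.
The 3rd smallest replicate is 23.41; the 47th is 26.69.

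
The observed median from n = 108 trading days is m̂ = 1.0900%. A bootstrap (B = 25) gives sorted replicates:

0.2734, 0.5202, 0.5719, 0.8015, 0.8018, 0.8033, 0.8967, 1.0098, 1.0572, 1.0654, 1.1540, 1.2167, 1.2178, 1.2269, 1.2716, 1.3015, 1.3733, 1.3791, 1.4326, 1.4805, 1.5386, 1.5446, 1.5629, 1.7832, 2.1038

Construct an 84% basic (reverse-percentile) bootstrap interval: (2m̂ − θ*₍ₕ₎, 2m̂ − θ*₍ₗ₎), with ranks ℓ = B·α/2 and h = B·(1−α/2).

Percentile endpoints at ranks 2 and 23: θ*₍2₎ = 0.5202, θ*₍23₎ = 1.5629.
Basic interval reflects these around m̂:
  lower = 2 × 1.0900 − 1.5629 = 0.6171
  upper = 2 × 1.0900 − 0.5202 = 1.6598

(0.6171, 1.6598)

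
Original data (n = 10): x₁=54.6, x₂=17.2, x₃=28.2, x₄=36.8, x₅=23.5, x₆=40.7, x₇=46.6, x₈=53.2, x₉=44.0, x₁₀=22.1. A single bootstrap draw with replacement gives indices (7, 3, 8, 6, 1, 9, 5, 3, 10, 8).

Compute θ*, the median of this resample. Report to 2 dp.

Resample values: 46.6, 28.2, 53.2, 40.7, 54.6, 44.0, 23.5, 28.2, 22.1, 53.2.
Sorted: 22.1, 23.5, 28.2, 28.2, 40.7, 44.0, 46.6, 53.2, 53.2, 54.6
Median = average of the two middle values = 42.35

θ* = 42.35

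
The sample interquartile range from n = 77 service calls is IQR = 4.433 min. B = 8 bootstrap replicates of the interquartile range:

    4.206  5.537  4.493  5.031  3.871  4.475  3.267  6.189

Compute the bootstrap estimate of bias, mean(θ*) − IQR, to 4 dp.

mean(θ*) = (4.206 + 5.537 + 4.493 + 5.031 + 3.871 + 4.475 + 3.267 + 6.189) / 8 = 4.63363
bias = 4.63363 − 4.433

bias = +0.2006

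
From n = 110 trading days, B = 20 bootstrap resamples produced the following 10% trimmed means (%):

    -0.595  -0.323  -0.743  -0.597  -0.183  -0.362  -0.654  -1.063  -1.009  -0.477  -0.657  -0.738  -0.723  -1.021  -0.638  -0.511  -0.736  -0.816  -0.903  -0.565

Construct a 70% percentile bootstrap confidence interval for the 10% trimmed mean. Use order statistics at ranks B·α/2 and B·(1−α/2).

(-1.009, -0.477)

Sorted replicates: -1.063, -1.021, -1.009, -0.903, -0.816, -0.743, -0.738, -0.736, -0.723, -0.657, -0.654, -0.638, -0.597, -0.595, -0.565, -0.511, -0.477, -0.362, -0.323, -0.183
α = 0.30; lower rank = 20 × 0.150 = 3; upper rank = 20 × 0.850 = 17.
The 3rd smallest replicate is -1.009; the 17th is -0.477.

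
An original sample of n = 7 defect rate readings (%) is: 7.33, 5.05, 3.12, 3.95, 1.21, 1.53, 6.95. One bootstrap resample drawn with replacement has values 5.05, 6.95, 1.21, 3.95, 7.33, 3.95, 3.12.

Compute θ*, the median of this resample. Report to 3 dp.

Sorted: 1.21, 3.12, 3.95, 3.95, 5.05, 6.95, 7.33
Median = middle value = 3.950

θ* = 3.950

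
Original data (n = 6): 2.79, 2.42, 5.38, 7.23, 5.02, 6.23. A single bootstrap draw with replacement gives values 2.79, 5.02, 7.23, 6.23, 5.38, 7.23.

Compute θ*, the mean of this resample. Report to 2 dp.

θ* = 5.65

Mean = (2.79 + 5.02 + 7.23 + 6.23 + 5.38 + 7.23) / 6 = 33.880 / 6 = 5.65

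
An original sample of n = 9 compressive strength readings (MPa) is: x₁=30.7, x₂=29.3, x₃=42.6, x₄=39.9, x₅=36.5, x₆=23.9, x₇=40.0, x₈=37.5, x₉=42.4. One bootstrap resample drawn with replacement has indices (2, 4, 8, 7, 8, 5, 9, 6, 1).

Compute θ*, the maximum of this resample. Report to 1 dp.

Resample values: 29.3, 39.9, 37.5, 40.0, 37.5, 36.5, 42.4, 23.9, 30.7.
Maximum = 42.4

θ* = 42.4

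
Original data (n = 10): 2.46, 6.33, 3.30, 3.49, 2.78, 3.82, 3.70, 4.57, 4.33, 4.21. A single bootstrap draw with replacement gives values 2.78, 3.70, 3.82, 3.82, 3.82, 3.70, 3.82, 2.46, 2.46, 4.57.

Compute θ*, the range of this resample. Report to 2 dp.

Range = 4.57 − 2.46 = 2.11

θ* = 2.11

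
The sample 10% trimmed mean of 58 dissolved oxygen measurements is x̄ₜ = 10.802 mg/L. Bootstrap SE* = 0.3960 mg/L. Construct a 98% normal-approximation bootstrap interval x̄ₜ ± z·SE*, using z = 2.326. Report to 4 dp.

(9.8809, 11.7231)

Margin = 2.326 × 0.3960 = 0.92110
Interval: 10.802 ± 0.92110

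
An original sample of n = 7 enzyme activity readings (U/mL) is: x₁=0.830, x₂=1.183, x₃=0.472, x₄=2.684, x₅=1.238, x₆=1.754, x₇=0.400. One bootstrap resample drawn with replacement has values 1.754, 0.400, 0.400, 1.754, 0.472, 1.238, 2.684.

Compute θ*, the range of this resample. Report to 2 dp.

θ* = 2.28

Range = 2.684 − 0.400 = 2.28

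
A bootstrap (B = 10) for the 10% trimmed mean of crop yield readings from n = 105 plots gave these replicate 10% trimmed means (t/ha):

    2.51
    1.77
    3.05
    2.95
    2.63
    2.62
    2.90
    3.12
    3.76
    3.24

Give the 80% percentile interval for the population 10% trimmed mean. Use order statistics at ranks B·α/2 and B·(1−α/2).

(1.77, 3.24)

Sorted replicates: 1.77, 2.51, 2.62, 2.63, 2.90, 2.95, 3.05, 3.12, 3.24, 3.76
α = 0.20; lower rank = 10 × 0.100 = 1; upper rank = 10 × 0.900 = 9.
The 1st smallest replicate is 1.77; the 9th is 3.24.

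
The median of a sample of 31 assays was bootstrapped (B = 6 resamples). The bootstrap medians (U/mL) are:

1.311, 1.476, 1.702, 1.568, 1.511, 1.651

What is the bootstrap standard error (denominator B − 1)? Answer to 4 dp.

SE* = 0.1390

Bootstrap SE is the standard deviation of the 6 replicate medians.
Mean of replicates: (1.311 + 1.476 + 1.702 + 1.568 + 1.511 + 1.651) / 6 = 9.21900 / 6 = 1.53650
Sum of squared deviations: (−0.22550)² + (−0.06050)² + (+0.16550)² + (+0.03150)² + (−0.02550)² + (+0.11450)² = 0.09665
Variance = 0.09665 / 5 = 0.01933
SE* = √0.01933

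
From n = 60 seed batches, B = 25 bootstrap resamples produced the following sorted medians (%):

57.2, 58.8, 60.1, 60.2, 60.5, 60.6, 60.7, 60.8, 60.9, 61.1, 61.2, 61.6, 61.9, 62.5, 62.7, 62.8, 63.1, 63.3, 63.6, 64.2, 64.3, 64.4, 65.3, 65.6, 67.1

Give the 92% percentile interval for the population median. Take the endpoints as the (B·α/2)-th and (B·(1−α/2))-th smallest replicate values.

α = 0.08; lower rank = 25 × 0.040 = 1; upper rank = 25 × 0.960 = 24.
The 1st smallest replicate is 57.2; the 24th is 65.6.

(57.2, 65.6)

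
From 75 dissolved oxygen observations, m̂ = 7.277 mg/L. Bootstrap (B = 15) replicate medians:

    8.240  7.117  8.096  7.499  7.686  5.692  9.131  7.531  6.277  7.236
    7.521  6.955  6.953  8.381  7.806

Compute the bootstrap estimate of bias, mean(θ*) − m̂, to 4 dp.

mean(θ*) = (8.240 + 7.117 + 8.096 + 7.499 + 7.686 + 5.692 + 9.131 + 7.531 + 6.277 + 7.236 + 7.521 + 6.955 + 6.953 + 8.381 + 7.806) / 15 = 7.47473
bias = 7.47473 − 7.277

bias = +0.1977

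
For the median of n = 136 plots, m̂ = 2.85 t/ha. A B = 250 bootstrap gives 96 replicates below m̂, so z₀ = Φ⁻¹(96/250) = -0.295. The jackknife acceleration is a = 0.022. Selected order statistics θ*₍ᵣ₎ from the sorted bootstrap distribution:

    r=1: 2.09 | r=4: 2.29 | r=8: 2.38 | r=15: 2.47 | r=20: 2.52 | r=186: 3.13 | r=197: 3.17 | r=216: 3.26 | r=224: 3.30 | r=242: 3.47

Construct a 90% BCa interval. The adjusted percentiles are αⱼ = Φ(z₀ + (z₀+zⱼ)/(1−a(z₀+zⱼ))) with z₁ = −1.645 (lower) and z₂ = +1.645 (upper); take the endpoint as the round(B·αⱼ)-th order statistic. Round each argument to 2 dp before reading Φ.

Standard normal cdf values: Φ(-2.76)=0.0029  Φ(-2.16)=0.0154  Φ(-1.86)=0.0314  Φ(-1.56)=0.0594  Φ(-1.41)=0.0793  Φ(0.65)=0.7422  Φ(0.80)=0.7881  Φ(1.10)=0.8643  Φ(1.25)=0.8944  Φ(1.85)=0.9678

Lower: z₀ + z₁ = -0.295 + (-1.645) = -1.940; 1 − a(z₀+z₁) = 1 − (0.022)(-1.940) = 1.0427; argument = -0.295 + (-1.940)/1.0427 = -2.1556 → -2.16.
α₁ = Φ(-2.16) = 0.0154; rank = round(250 × 0.0154) = 4; θ*₍4₎ = 2.29.
Upper: z₀ + z₂ = 1.350; 1 − a(z₀+z₂) = 0.9703; argument = 1.0963 → 1.10; α₂ = 0.8643; rank = 216; θ*₍216₎ = 3.26.

(2.29, 3.26)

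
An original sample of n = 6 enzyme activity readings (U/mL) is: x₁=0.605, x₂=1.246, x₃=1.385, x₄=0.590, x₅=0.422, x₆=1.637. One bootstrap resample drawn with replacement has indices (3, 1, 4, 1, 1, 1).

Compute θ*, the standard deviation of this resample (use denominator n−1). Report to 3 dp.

θ* = 0.320

Resample values: 1.385, 0.605, 0.590, 0.605, 0.605, 0.605.
Mean = 0.7325; sum of squared deviations = 0.5111
s² = 0.5111 / 5 = 0.1022
s = √0.1022 = 0.320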